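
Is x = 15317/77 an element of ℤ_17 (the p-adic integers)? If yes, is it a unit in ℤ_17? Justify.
x ∈ ℤ_17 but not a unit; v_17(x) = 2 > 0

ℤ_17 = {x ∈ ℚ_17 : v_17(x) ≥ 0} and ℤ_17^× = {x ∈ ℤ_17 : v_17(x) = 0}. Here v_17(15317/77) = v_17(num) − v_17(den) = 2; compare against these criteria.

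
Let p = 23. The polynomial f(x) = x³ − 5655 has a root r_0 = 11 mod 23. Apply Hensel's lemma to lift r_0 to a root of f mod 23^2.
r_1 = 310 (mod 529)

Hensel: r_{i+1} = r_i − f(r_i)/f′(r_i) mod 23^{i+2}, where f′(x) = 3x². Iterate:
  r_0 = 11 (mod 23)
  r_1 = 310 (mod 529)
Final: r = 310 with f(r) ≡ 0 mod 23^2.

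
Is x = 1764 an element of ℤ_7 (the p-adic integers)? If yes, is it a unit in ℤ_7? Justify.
x ∈ ℤ_7 but not a unit; v_7(x) = 2 > 0

ℤ_7 = {x ∈ ℚ_7 : v_7(x) ≥ 0} and ℤ_7^× = {x ∈ ℤ_7 : v_7(x) = 0}. Here v_7(1764) = v_7(num) − v_7(den) = 2; compare against these criteria.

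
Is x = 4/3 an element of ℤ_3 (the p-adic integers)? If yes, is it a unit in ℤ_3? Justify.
x ∉ ℤ_3 (v_3(x) = -1 < 0)

ℤ_3 = {x ∈ ℚ_3 : v_3(x) ≥ 0} and ℤ_3^× = {x ∈ ℤ_3 : v_3(x) = 0}. Here v_3(4/3) = v_3(num) − v_3(den) = -1; compare against these criteria.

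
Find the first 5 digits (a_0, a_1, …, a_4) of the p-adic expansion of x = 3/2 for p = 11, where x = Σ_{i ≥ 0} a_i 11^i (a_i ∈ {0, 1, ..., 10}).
(a_0, …, a_4) = (7, 5, 5, 5, 5)

v_11(3/2) = 0 (numerator and denominator both coprime to 11), so x ∈ ℤ_11^×. Compute digits iteratively via a_i = x_i mod 11, x_{i+1} = (x_i − a_i)/11, with x_0 = x:
  x_0 = 3/2;  a_0 = 7;  x_1 = (x_0 − 7)/11 = -1/2
  x_1 = -1/2;  a_1 = 5;  x_2 = (x_1 − 5)/11 = -1/2
  x_2 = -1/2;  a_2 = 5;  x_3 = (x_2 − 5)/11 = -1/2
  x_3 = -1/2;  a_3 = 5;  x_4 = (x_3 − 5)/11 = -1/2
  x_4 = -1/2;  a_4 = 5;  x_5 = (x_4 − 5)/11 = -1/2
Digits: (7, 5, 5, 5, 5).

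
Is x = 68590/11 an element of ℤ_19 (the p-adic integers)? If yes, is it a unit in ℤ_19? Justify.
x ∈ ℤ_19 but not a unit; v_19(x) = 3 > 0

ℤ_19 = {x ∈ ℚ_19 : v_19(x) ≥ 0} and ℤ_19^× = {x ∈ ℤ_19 : v_19(x) = 0}. Here v_19(68590/11) = v_19(num) − v_19(den) = 3; compare against these criteria.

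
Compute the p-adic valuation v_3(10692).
v_3(10692) = 5

v_3(n) is the largest exponent k such that 3^k divides n. Factor out: 10692 = 3^5 · 44. (Sign doesn't affect v_p.) So v_3(10692) = 5.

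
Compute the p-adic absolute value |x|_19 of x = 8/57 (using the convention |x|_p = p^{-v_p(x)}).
|8/57|_19 = 19

Step 1 — compute v_19(x) by factoring powers of 19 out of the numerator and denominator: v_19(8/57) = -1. Step 2 — apply |x|_p = p^{-v_p(x)} = 19^{1} = 19.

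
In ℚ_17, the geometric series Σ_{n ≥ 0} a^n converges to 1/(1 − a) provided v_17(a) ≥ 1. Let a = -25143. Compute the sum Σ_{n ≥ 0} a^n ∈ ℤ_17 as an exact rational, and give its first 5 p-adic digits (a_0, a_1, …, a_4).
Σ a^n = 1/(1 − a) = 1/25144;  first 5 digits = (1, 0, 15, 11, 3)

v_17(a) = 2 ≥ 1, so the series converges in ℤ_17 to 1/(1 − a) = 1/(1 − (-25143)) = 1/25144. Expand this rational in ℤ_17: compute digits iteratively via d_i = x_i mod 17, x_{i+1} = (x_i − d_i)/17. The first 5 digits are (1, 0, 15, 11, 3).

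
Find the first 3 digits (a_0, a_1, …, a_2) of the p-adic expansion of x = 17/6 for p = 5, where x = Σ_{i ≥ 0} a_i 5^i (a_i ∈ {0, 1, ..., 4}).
(a_0, …, a_2) = (2, 1, 4)

v_5(17/6) = 0 (numerator and denominator both coprime to 5), so x ∈ ℤ_5^×. Compute digits iteratively via a_i = x_i mod 5, x_{i+1} = (x_i − a_i)/5, with x_0 = x:
  x_0 = 17/6;  a_0 = 2;  x_1 = (x_0 − 2)/5 = 1/6
  x_1 = 1/6;  a_1 = 1;  x_2 = (x_1 − 1)/5 = -1/6
  x_2 = -1/6;  a_2 = 4;  x_3 = (x_2 − 4)/5 = -5/6
Digits: (2, 1, 4).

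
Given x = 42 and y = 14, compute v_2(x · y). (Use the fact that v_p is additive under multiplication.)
v_2(588) = 2

v_p(x) = 1 (factor: 42 = 2^1 · 21); v_p(y) = 1 (factor: 14 = 2^1 · 7). Additivity: v_p(xy) = v_p(x) + v_p(y) = 1 + 1 = 2. (Direct check: xy = 588 = 2^2 · (147).)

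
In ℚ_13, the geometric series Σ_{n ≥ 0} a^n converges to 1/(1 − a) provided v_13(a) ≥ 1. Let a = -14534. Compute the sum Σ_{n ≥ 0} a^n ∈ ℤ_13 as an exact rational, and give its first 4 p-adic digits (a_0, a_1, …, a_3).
Σ a^n = 1/(1 − a) = 1/14535;  first 4 digits = (1, 0, 5, 6)

v_13(a) = 2 ≥ 1, so the series converges in ℤ_13 to 1/(1 − a) = 1/(1 − (-14534)) = 1/14535. Expand this rational in ℤ_13: compute digits iteratively via d_i = x_i mod 13, x_{i+1} = (x_i − d_i)/13. The first 4 digits are (1, 0, 5, 6).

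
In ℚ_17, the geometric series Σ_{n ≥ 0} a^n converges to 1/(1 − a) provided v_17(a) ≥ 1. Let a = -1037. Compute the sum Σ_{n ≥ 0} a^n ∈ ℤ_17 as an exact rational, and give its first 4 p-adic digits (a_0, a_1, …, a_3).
Σ a^n = 1/(1 − a) = 1/1038;  first 4 digits = (1, 7, 11, 0)

v_17(a) = 1 ≥ 1, so the series converges in ℤ_17 to 1/(1 − a) = 1/(1 − (-1037)) = 1/1038. Expand this rational in ℤ_17: compute digits iteratively via d_i = x_i mod 17, x_{i+1} = (x_i − d_i)/17. The first 4 digits are (1, 7, 11, 0).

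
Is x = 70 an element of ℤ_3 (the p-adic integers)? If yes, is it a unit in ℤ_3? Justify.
x ∈ ℤ_3^× (unit); v_3(x) = 0

ℤ_3 = {x ∈ ℚ_3 : v_3(x) ≥ 0} and ℤ_3^× = {x ∈ ℤ_3 : v_3(x) = 0}. Here v_3(70) = v_3(num) − v_3(den) = 0; compare against these criteria.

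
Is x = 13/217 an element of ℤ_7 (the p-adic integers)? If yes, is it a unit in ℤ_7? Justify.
x ∉ ℤ_7 (v_7(x) = -1 < 0)

ℤ_7 = {x ∈ ℚ_7 : v_7(x) ≥ 0} and ℤ_7^× = {x ∈ ℤ_7 : v_7(x) = 0}. Here v_7(13/217) = v_7(num) − v_7(den) = -1; compare against these criteria.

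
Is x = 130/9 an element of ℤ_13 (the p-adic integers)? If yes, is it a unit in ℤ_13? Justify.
x ∈ ℤ_13 but not a unit; v_13(x) = 1 > 0

ℤ_13 = {x ∈ ℚ_13 : v_13(x) ≥ 0} and ℤ_13^× = {x ∈ ℤ_13 : v_13(x) = 0}. Here v_13(130/9) = v_13(num) − v_13(den) = 1; compare against these criteria.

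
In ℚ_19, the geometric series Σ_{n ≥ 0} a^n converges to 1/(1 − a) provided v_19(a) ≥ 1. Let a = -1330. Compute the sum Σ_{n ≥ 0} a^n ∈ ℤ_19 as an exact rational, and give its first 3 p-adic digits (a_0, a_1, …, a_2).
Σ a^n = 1/(1 − a) = 1/1331;  first 3 digits = (1, 6, 13)

v_19(a) = 1 ≥ 1, so the series converges in ℤ_19 to 1/(1 − a) = 1/(1 − (-1330)) = 1/1331. Expand this rational in ℤ_19: compute digits iteratively via d_i = x_i mod 19, x_{i+1} = (x_i − d_i)/19. The first 3 digits are (1, 6, 13).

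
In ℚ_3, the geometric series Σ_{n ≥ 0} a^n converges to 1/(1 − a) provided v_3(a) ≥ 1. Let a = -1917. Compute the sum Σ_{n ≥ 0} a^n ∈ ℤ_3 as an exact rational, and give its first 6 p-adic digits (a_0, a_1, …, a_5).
Σ a^n = 1/(1 − a) = 1/1918;  first 6 digits = (1, 0, 0, 1, 0, 1)

v_3(a) = 3 ≥ 1, so the series converges in ℤ_3 to 1/(1 − a) = 1/(1 − (-1917)) = 1/1918. Expand this rational in ℤ_3: compute digits iteratively via d_i = x_i mod 3, x_{i+1} = (x_i − d_i)/3. The first 6 digits are (1, 0, 0, 1, 0, 1).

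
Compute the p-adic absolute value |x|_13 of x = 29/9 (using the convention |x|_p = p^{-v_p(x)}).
|29/9|_13 = 1

Step 1 — compute v_13(x) by factoring powers of 13 out of the numerator and denominator: v_13(29/9) = 0. Step 2 — apply |x|_p = p^{-v_p(x)} = 13^{0} = 1.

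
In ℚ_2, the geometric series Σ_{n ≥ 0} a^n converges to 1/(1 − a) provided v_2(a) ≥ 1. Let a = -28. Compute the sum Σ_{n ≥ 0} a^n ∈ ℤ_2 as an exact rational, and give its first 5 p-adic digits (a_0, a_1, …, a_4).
Σ a^n = 1/(1 − a) = 1/29;  first 5 digits = (1, 0, 1, 0, 1)

v_2(a) = 2 ≥ 1, so the series converges in ℤ_2 to 1/(1 − a) = 1/(1 − (-28)) = 1/29. Expand this rational in ℤ_2: compute digits iteratively via d_i = x_i mod 2, x_{i+1} = (x_i − d_i)/2. The first 5 digits are (1, 0, 1, 0, 1).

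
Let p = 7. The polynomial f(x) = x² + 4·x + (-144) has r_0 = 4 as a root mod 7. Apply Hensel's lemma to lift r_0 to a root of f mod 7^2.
r_1 = 46 (mod 49)

Hensel: r_{i+1} = r_i − f(r_i)·(f′(r_i))^{-1} mod 7^{i+2}, f′(x) = 2x + 4. Iterate:
  r_0 = 4 (mod 7)
  r_1 = 46 (mod 49)
Final: r = 46 satisfies f(r) ≡ 0 mod 7^2.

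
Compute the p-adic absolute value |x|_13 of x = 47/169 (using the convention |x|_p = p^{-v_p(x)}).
|47/169|_13 = 169

Step 1 — compute v_13(x) by factoring powers of 13 out of the numerator and denominator: v_13(47/169) = -2. Step 2 — apply |x|_p = p^{-v_p(x)} = 13^{2} = 169.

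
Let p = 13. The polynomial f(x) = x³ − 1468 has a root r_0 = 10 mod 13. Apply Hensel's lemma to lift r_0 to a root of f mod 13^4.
r_3 = 19237 (mod 28561)

Hensel: r_{i+1} = r_i − f(r_i)/f′(r_i) mod 13^{i+2}, where f′(x) = 3x². Iterate:
  r_0 = 10 (mod 13)
  r_1 = 140 (mod 169)
  r_2 = 1661 (mod 2197)
  r_3 = 19237 (mod 28561)
Final: r = 19237 with f(r) ≡ 0 mod 13^4.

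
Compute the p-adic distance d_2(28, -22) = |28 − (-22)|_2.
d_2(28, -22) = 1/2

Step 1 — x − y = 28 − (-22) = 50. Step 2 — v_2(50) = 1 (factor: 50 = (2^1 · 25); the sign does not affect v_p). Step 3 — |x − y|_2 = 2^{-1} = 1/2.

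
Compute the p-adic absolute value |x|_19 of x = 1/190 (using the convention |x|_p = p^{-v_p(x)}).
|1/190|_19 = 19

Step 1 — compute v_19(x) by factoring powers of 19 out of the numerator and denominator: v_19(1/190) = -1. Step 2 — apply |x|_p = p^{-v_p(x)} = 19^{1} = 19.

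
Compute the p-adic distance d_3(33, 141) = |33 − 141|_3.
d_3(33, 141) = 1/27

Step 1 — x − y = 33 − 141 = -108. Step 2 — v_3(-108) = 3 (factor: -108 = −(3^3 · 4); the sign does not affect v_p). Step 3 — |x − y|_3 = 3^{-3} = 1/27.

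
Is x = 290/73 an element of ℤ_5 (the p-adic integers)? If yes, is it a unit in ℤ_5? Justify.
x ∈ ℤ_5 but not a unit; v_5(x) = 1 > 0

ℤ_5 = {x ∈ ℚ_5 : v_5(x) ≥ 0} and ℤ_5^× = {x ∈ ℤ_5 : v_5(x) = 0}. Here v_5(290/73) = v_5(num) − v_5(den) = 1; compare against these criteria.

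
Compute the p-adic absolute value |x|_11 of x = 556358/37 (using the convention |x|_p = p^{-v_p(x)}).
|556358/37|_11 = 1/14641

Step 1 — compute v_11(x) by factoring powers of 11 out of the numerator and denominator: v_11(556358/37) = 4. Step 2 — apply |x|_p = p^{-v_p(x)} = 11^{-4} = 1/14641.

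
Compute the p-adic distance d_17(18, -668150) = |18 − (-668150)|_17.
d_17(18, -668150) = 1/83521

Step 1 — x − y = 18 − (-668150) = 668168. Step 2 — v_17(668168) = 4 (factor: 668168 = (17^4 · 8); the sign does not affect v_p). Step 3 — |x − y|_17 = 17^{-4} = 1/83521.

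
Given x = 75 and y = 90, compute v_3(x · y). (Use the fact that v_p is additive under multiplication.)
v_3(6750) = 3

v_p(x) = 1 (factor: 75 = 3^1 · 25); v_p(y) = 2 (factor: 90 = 3^2 · 10). Additivity: v_p(xy) = v_p(x) + v_p(y) = 1 + 2 = 3. (Direct check: xy = 6750 = 3^3 · (250).)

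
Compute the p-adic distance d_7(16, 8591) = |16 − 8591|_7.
d_7(16, 8591) = 1/343

Step 1 — x − y = 16 − 8591 = -8575. Step 2 — v_7(-8575) = 3 (factor: -8575 = −(7^3 · 25); the sign does not affect v_p). Step 3 — |x − y|_7 = 7^{-3} = 1/343.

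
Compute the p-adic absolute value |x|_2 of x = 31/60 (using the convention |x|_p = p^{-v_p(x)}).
|31/60|_2 = 4

Step 1 — compute v_2(x) by factoring powers of 2 out of the numerator and denominator: v_2(31/60) = -2. Step 2 — apply |x|_p = p^{-v_p(x)} = 2^{2} = 4.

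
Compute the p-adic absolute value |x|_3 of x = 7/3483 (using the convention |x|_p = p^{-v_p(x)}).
|7/3483|_3 = 81

Step 1 — compute v_3(x) by factoring powers of 3 out of the numerator and denominator: v_3(7/3483) = -4. Step 2 — apply |x|_p = p^{-v_p(x)} = 3^{4} = 81.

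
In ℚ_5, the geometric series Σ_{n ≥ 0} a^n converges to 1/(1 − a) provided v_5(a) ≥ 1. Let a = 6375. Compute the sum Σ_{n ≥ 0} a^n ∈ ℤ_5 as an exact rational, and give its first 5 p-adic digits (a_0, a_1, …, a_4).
Σ a^n = 1/(1 − a) = -1/6374;  first 5 digits = (1, 0, 0, 1, 0)

v_5(a) = 3 ≥ 1, so the series converges in ℤ_5 to 1/(1 − a) = 1/(1 − 6375) = -1/6374. Expand this rational in ℤ_5: compute digits iteratively via d_i = x_i mod 5, x_{i+1} = (x_i − d_i)/5. The first 5 digits are (1, 0, 0, 1, 0).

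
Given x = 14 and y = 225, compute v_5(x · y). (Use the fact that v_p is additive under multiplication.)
v_5(3150) = 2

v_p(x) = 0 (factor: 14 = 5^0 · 14); v_p(y) = 2 (factor: 225 = 5^2 · 9). Additivity: v_p(xy) = v_p(x) + v_p(y) = 0 + 2 = 2. (Direct check: xy = 3150 = 5^2 · (126).)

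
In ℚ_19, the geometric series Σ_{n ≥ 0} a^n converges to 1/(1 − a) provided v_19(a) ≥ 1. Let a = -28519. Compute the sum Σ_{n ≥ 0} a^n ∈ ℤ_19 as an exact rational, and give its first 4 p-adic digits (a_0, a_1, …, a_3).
Σ a^n = 1/(1 − a) = 1/28520;  first 4 digits = (1, 0, 16, 14)

v_19(a) = 2 ≥ 1, so the series converges in ℤ_19 to 1/(1 − a) = 1/(1 − (-28519)) = 1/28520. Expand this rational in ℤ_19: compute digits iteratively via d_i = x_i mod 19, x_{i+1} = (x_i − d_i)/19. The first 4 digits are (1, 0, 16, 14).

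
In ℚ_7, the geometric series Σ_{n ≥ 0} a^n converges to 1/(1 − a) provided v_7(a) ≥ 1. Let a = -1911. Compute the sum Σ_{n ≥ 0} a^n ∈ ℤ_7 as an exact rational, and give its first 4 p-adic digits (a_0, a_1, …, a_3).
Σ a^n = 1/(1 − a) = 1/1912;  first 4 digits = (1, 0, 3, 1)

v_7(a) = 2 ≥ 1, so the series converges in ℤ_7 to 1/(1 − a) = 1/(1 − (-1911)) = 1/1912. Expand this rational in ℤ_7: compute digits iteratively via d_i = x_i mod 7, x_{i+1} = (x_i − d_i)/7. The first 4 digits are (1, 0, 3, 1).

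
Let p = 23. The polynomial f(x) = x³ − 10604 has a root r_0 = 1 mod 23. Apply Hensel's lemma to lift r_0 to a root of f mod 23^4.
r_3 = 71071 (mod 279841)

Hensel: r_{i+1} = r_i − f(r_i)/f′(r_i) mod 23^{i+2}, where f′(x) = 3x². Iterate:
  r_0 = 1 (mod 23)
  r_1 = 185 (mod 529)
  r_2 = 10236 (mod 12167)
  r_3 = 71071 (mod 279841)
Final: r = 71071 with f(r) ≡ 0 mod 23^4.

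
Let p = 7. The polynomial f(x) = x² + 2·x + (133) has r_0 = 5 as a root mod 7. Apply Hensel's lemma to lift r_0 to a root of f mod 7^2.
r_1 = 40 (mod 49)

Hensel: r_{i+1} = r_i − f(r_i)·(f′(r_i))^{-1} mod 7^{i+2}, f′(x) = 2x + 2. Iterate:
  r_0 = 5 (mod 7)
  r_1 = 40 (mod 49)
Final: r = 40 satisfies f(r) ≡ 0 mod 7^2.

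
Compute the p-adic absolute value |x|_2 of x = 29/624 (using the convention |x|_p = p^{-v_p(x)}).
|29/624|_2 = 16

Step 1 — compute v_2(x) by factoring powers of 2 out of the numerator and denominator: v_2(29/624) = -4. Step 2 — apply |x|_p = p^{-v_p(x)} = 2^{4} = 16.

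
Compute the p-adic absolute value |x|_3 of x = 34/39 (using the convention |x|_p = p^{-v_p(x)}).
|34/39|_3 = 3

Step 1 — compute v_3(x) by factoring powers of 3 out of the numerator and denominator: v_3(34/39) = -1. Step 2 — apply |x|_p = p^{-v_p(x)} = 3^{1} = 3.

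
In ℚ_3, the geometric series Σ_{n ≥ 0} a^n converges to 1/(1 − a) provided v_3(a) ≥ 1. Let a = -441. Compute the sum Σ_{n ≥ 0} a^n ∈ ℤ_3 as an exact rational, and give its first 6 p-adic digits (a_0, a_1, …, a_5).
Σ a^n = 1/(1 − a) = 1/442;  first 6 digits = (1, 0, 2, 1, 1, 0)

v_3(a) = 2 ≥ 1, so the series converges in ℤ_3 to 1/(1 − a) = 1/(1 − (-441)) = 1/442. Expand this rational in ℤ_3: compute digits iteratively via d_i = x_i mod 3, x_{i+1} = (x_i − d_i)/3. The first 6 digits are (1, 0, 2, 1, 1, 0).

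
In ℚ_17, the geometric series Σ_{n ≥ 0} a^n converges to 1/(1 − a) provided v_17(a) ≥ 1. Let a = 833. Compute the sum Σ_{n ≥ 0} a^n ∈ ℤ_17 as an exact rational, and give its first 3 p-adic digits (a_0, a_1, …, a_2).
Σ a^n = 1/(1 − a) = -1/832;  first 3 digits = (1, 15, 6)

v_17(a) = 1 ≥ 1, so the series converges in ℤ_17 to 1/(1 − a) = 1/(1 − 833) = -1/832. Expand this rational in ℤ_17: compute digits iteratively via d_i = x_i mod 17, x_{i+1} = (x_i − d_i)/17. The first 3 digits are (1, 15, 6).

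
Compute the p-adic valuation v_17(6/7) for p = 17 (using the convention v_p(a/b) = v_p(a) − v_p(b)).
v_17(6/7) = 0

Factor powers of 17 from the numerator and denominator of the reduced fraction: 6 = 17^0 · 6 and 7 = 17^0 · 7. Apply v_p(a/b) = v_p(a) − v_p(b): v_17(6/7) = 0 − 0 = 0.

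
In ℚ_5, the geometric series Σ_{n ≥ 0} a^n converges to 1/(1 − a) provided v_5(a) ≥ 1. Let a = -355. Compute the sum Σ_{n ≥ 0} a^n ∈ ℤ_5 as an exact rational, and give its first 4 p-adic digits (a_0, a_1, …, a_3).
Σ a^n = 1/(1 − a) = 1/356;  first 4 digits = (1, 4, 1, 4)

v_5(a) = 1 ≥ 1, so the series converges in ℤ_5 to 1/(1 − a) = 1/(1 − (-355)) = 1/356. Expand this rational in ℤ_5: compute digits iteratively via d_i = x_i mod 5, x_{i+1} = (x_i − d_i)/5. The first 4 digits are (1, 4, 1, 4).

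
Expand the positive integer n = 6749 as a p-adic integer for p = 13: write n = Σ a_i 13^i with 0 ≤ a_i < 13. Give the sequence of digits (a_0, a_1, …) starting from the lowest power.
(a_0, a_1, …) = (2, 12, 0, 3)

Repeated division by 13 gives the digits low-to-high: 6749 = 2 + 12·13^1 + 3·13^3. Digit sequence: (2, 12, 0, 3).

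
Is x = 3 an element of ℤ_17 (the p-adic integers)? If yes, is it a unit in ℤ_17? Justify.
x ∈ ℤ_17^× (unit); v_17(x) = 0

ℤ_17 = {x ∈ ℚ_17 : v_17(x) ≥ 0} and ℤ_17^× = {x ∈ ℤ_17 : v_17(x) = 0}. Here v_17(3) = v_17(num) − v_17(den) = 0; compare against these criteria.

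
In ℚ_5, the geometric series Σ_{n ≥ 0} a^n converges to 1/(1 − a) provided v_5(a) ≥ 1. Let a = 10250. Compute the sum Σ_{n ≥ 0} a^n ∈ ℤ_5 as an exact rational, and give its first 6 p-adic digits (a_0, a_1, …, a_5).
Σ a^n = 1/(1 − a) = -1/10249;  first 6 digits = (1, 0, 0, 2, 1, 3)

v_5(a) = 3 ≥ 1, so the series converges in ℤ_5 to 1/(1 − a) = 1/(1 − 10250) = -1/10249. Expand this rational in ℤ_5: compute digits iteratively via d_i = x_i mod 5, x_{i+1} = (x_i − d_i)/5. The first 6 digits are (1, 0, 0, 2, 1, 3).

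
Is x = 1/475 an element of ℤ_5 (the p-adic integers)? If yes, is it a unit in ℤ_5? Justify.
x ∉ ℤ_5 (v_5(x) = -2 < 0)

ℤ_5 = {x ∈ ℚ_5 : v_5(x) ≥ 0} and ℤ_5^× = {x ∈ ℤ_5 : v_5(x) = 0}. Here v_5(1/475) = v_5(num) − v_5(den) = -2; compare against these criteria.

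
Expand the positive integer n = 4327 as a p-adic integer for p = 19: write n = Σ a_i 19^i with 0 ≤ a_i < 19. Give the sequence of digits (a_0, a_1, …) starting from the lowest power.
(a_0, a_1, …) = (14, 18, 11)

Repeated division by 19 gives the digits low-to-high: 4327 = 14 + 18·19^1 + 11·19^2. Digit sequence: (14, 18, 11).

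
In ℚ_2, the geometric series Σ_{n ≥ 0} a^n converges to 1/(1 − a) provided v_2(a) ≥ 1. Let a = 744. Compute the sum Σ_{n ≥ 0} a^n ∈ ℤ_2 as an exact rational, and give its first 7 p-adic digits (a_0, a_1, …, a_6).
Σ a^n = 1/(1 − a) = -1/743;  first 7 digits = (1, 0, 0, 1, 0, 1, 0)

v_2(a) = 3 ≥ 1, so the series converges in ℤ_2 to 1/(1 − a) = 1/(1 − 744) = -1/743. Expand this rational in ℤ_2: compute digits iteratively via d_i = x_i mod 2, x_{i+1} = (x_i − d_i)/2. The first 7 digits are (1, 0, 0, 1, 0, 1, 0).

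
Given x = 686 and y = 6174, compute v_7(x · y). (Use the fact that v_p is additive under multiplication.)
v_7(4235364) = 6

v_p(x) = 3 (factor: 686 = 7^3 · 2); v_p(y) = 3 (factor: 6174 = 7^3 · 18). Additivity: v_p(xy) = v_p(x) + v_p(y) = 3 + 3 = 6. (Direct check: xy = 4235364 = 7^6 · (36).)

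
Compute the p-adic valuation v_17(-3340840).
v_17(-3340840) = 4

v_17(n) is the largest exponent k such that 17^k divides n. Factor out: -3340840 = -17^4 · 40. (Sign doesn't affect v_p.) So v_17(-3340840) = 4.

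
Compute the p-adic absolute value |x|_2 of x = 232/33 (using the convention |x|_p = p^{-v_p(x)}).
|232/33|_2 = 1/8

Step 1 — compute v_2(x) by factoring powers of 2 out of the numerator and denominator: v_2(232/33) = 3. Step 2 — apply |x|_p = p^{-v_p(x)} = 2^{-3} = 1/8.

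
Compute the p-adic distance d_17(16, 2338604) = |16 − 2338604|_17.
d_17(16, 2338604) = 1/83521

Step 1 — x − y = 16 − 2338604 = -2338588. Step 2 — v_17(-2338588) = 4 (factor: -2338588 = −(17^4 · 28); the sign does not affect v_p). Step 3 — |x − y|_17 = 17^{-4} = 1/83521.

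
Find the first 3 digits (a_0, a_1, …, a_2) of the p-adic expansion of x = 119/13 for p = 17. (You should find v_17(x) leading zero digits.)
(a_0, …, a_2) = (0, 11, 2)

v_17(119/13) = 1, so a_0 = ... = a_0 = 0. Factor out: x = 17^1 · u with u = 7/13 a unit in ℤ_17. Expand u iteratively via a_{v+i} = u_i mod 17, u_{i+1} = (u_i − a_{v+i})/17:
  u_0 = 7/13;  a_1 = 11;  u_1 = (u_0 − 11)/17 = -8/13
  u_1 = -8/13;  a_2 = 2;  u_2 = (u_1 − 2)/17 = -2/13
Digits: (0, 11, 2).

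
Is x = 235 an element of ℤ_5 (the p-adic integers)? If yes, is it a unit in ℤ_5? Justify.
x ∈ ℤ_5 but not a unit; v_5(x) = 1 > 0

ℤ_5 = {x ∈ ℚ_5 : v_5(x) ≥ 0} and ℤ_5^× = {x ∈ ℤ_5 : v_5(x) = 0}. Here v_5(235) = v_5(num) − v_5(den) = 1; compare against these criteria.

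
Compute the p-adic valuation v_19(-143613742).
v_19(-143613742) = 5

v_19(n) is the largest exponent k such that 19^k divides n. Factor out: -143613742 = -19^5 · 58. (Sign doesn't affect v_p.) So v_19(-143613742) = 5.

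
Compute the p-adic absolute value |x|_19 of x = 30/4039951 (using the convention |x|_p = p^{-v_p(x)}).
|30/4039951|_19 = 130321

Step 1 — compute v_19(x) by factoring powers of 19 out of the numerator and denominator: v_19(30/4039951) = -4. Step 2 — apply |x|_p = p^{-v_p(x)} = 19^{4} = 130321.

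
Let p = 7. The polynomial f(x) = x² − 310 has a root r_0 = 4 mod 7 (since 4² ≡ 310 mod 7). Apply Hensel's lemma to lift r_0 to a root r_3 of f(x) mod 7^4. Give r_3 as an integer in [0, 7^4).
r_3 = 641 (mod 2401)

Hensel's recurrence: r_{i+1} = r_i − f(r_i)·(f′(r_i))^{-1} mod 7^{i+2}, with f′(x) = 2x. Iterate:
  r_0 = 4 (mod 7)
  r_1 = 4 (mod 49)
  r_2 = 298 (mod 343)
  r_3 = 641 (mod 2401)
Final: r_3 = 641, and one checks f(r_3) ≡ 0 mod 7^4.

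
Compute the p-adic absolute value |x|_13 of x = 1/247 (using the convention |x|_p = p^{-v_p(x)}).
|1/247|_13 = 13

Step 1 — compute v_13(x) by factoring powers of 13 out of the numerator and denominator: v_13(1/247) = -1. Step 2 — apply |x|_p = p^{-v_p(x)} = 13^{1} = 13.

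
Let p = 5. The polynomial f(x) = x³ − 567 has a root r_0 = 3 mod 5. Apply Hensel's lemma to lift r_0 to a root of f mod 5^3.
r_2 = 98 (mod 125)

Hensel: r_{i+1} = r_i − f(r_i)/f′(r_i) mod 5^{i+2}, where f′(x) = 3x². Iterate:
  r_0 = 3 (mod 5)
  r_1 = 23 (mod 25)
  r_2 = 98 (mod 125)
Final: r = 98 with f(r) ≡ 0 mod 5^3.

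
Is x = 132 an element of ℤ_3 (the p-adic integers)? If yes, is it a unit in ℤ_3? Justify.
x ∈ ℤ_3 but not a unit; v_3(x) = 1 > 0

ℤ_3 = {x ∈ ℚ_3 : v_3(x) ≥ 0} and ℤ_3^× = {x ∈ ℤ_3 : v_3(x) = 0}. Here v_3(132) = v_3(num) − v_3(den) = 1; compare against these criteria.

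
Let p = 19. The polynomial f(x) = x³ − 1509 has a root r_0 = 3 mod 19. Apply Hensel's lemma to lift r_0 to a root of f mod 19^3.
r_2 = 98 (mod 6859)

Hensel: r_{i+1} = r_i − f(r_i)/f′(r_i) mod 19^{i+2}, where f′(x) = 3x². Iterate:
  r_0 = 3 (mod 19)
  r_1 = 98 (mod 361)
  r_2 = 98 (mod 6859)
Final: r = 98 with f(r) ≡ 0 mod 19^3.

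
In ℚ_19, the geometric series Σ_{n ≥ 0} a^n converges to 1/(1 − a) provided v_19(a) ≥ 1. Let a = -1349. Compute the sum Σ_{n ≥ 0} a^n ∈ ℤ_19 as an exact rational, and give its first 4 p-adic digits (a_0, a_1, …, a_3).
Σ a^n = 1/(1 − a) = 1/1350;  first 4 digits = (1, 5, 2, 10)

v_19(a) = 1 ≥ 1, so the series converges in ℤ_19 to 1/(1 − a) = 1/(1 − (-1349)) = 1/1350. Expand this rational in ℤ_19: compute digits iteratively via d_i = x_i mod 19, x_{i+1} = (x_i − d_i)/19. The first 4 digits are (1, 5, 2, 10).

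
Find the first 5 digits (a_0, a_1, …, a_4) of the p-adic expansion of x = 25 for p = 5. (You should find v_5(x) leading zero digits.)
(a_0, …, a_4) = (0, 0, 1, 0, 0)

v_5(25) = 2, so a_0 = ... = a_1 = 0. Factor out: x = 5^2 · u with u = 1 a unit in ℤ_5. Expand u iteratively via a_{v+i} = u_i mod 5, u_{i+1} = (u_i − a_{v+i})/5:
  u_0 = 1;  a_2 = 1;  u_1 = (u_0 − 1)/5 = 0
  u_1 = 0;  a_3 = 0;  u_2 = (u_1 − 0)/5 = 0
  u_2 = 0;  a_4 = 0;  u_3 = (u_2 − 0)/5 = 0
Digits: (0, 0, 1, 0, 0).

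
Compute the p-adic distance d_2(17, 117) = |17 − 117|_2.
d_2(17, 117) = 1/4

Step 1 — x − y = 17 − 117 = -100. Step 2 — v_2(-100) = 2 (factor: -100 = −(2^2 · 25); the sign does not affect v_p). Step 3 — |x − y|_2 = 2^{-2} = 1/4.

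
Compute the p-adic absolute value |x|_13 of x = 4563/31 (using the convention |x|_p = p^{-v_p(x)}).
|4563/31|_13 = 1/169

Step 1 — compute v_13(x) by factoring powers of 13 out of the numerator and denominator: v_13(4563/31) = 2. Step 2 — apply |x|_p = p^{-v_p(x)} = 13^{-2} = 1/169.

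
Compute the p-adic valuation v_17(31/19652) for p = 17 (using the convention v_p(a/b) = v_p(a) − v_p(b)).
v_17(31/19652) = -3

Factor powers of 17 from the numerator and denominator of the reduced fraction: 31 = 17^0 · 31 and 19652 = 17^3 · 4. Apply v_p(a/b) = v_p(a) − v_p(b): v_17(31/19652) = 0 − 3 = -3.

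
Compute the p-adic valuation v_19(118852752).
v_19(118852752) = 5

v_19(n) is the largest exponent k such that 19^k divides n. Factor out: 118852752 = 19^5 · 48. (Sign doesn't affect v_p.) So v_19(118852752) = 5.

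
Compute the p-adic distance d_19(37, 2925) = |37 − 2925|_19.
d_19(37, 2925) = 1/361

Step 1 — x − y = 37 − 2925 = -2888. Step 2 — v_19(-2888) = 2 (factor: -2888 = −(19^2 · 8); the sign does not affect v_p). Step 3 — |x − y|_19 = 19^{-2} = 1/361.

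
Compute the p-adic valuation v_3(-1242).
v_3(-1242) = 3

v_3(n) is the largest exponent k such that 3^k divides n. Factor out: -1242 = -3^3 · 46. (Sign doesn't affect v_p.) So v_3(-1242) = 3.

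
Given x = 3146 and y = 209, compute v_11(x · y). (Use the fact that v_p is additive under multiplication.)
v_11(657514) = 3

v_p(x) = 2 (factor: 3146 = 11^2 · 26); v_p(y) = 1 (factor: 209 = 11^1 · 19). Additivity: v_p(xy) = v_p(x) + v_p(y) = 2 + 1 = 3. (Direct check: xy = 657514 = 11^3 · (494).)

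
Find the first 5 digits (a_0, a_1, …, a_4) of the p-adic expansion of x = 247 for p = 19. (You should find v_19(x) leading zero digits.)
(a_0, …, a_4) = (0, 13, 0, 0, 0)

v_19(247) = 1, so a_0 = ... = a_0 = 0. Factor out: x = 19^1 · u with u = 13 a unit in ℤ_19. Expand u iteratively via a_{v+i} = u_i mod 19, u_{i+1} = (u_i − a_{v+i})/19:
  u_0 = 13;  a_1 = 13;  u_1 = (u_0 − 13)/19 = 0
  u_1 = 0;  a_2 = 0;  u_2 = (u_1 − 0)/19 = 0
  u_2 = 0;  a_3 = 0;  u_3 = (u_2 − 0)/19 = 0
  u_3 = 0;  a_4 = 0;  u_4 = (u_3 − 0)/19 = 0
Digits: (0, 13, 0, 0, 0).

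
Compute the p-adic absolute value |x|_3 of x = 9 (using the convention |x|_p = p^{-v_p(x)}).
|9|_3 = 1/9

Step 1 — compute v_3(x) by factoring powers of 3 out of the numerator and denominator: v_3(9) = 2. Step 2 — apply |x|_p = p^{-v_p(x)} = 3^{-2} = 1/9.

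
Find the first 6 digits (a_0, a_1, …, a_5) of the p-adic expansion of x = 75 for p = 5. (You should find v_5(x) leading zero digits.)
(a_0, …, a_5) = (0, 0, 3, 0, 0, 0)

v_5(75) = 2, so a_0 = ... = a_1 = 0. Factor out: x = 5^2 · u with u = 3 a unit in ℤ_5. Expand u iteratively via a_{v+i} = u_i mod 5, u_{i+1} = (u_i − a_{v+i})/5:
  u_0 = 3;  a_2 = 3;  u_1 = (u_0 − 3)/5 = 0
  u_1 = 0;  a_3 = 0;  u_2 = (u_1 − 0)/5 = 0
  u_2 = 0;  a_4 = 0;  u_3 = (u_2 − 0)/5 = 0
  u_3 = 0;  a_5 = 0;  u_4 = (u_3 − 0)/5 = 0
Digits: (0, 0, 3, 0, 0, 0).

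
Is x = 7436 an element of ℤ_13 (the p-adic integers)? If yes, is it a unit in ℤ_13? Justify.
x ∈ ℤ_13 but not a unit; v_13(x) = 2 > 0

ℤ_13 = {x ∈ ℚ_13 : v_13(x) ≥ 0} and ℤ_13^× = {x ∈ ℤ_13 : v_13(x) = 0}. Here v_13(7436) = v_13(num) − v_13(den) = 2; compare against these criteria.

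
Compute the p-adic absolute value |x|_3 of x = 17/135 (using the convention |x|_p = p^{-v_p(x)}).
|17/135|_3 = 27

Step 1 — compute v_3(x) by factoring powers of 3 out of the numerator and denominator: v_3(17/135) = -3. Step 2 — apply |x|_p = p^{-v_p(x)} = 3^{3} = 27.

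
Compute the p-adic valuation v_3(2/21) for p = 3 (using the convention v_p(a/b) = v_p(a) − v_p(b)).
v_3(2/21) = -1

Factor powers of 3 from the numerator and denominator of the reduced fraction: 2 = 3^0 · 2 and 21 = 3^1 · 7. Apply v_p(a/b) = v_p(a) − v_p(b): v_3(2/21) = 0 − 1 = -1.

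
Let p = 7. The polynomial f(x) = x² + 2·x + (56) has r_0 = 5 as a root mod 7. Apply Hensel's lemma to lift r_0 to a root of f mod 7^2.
r_1 = 26 (mod 49)

Hensel: r_{i+1} = r_i − f(r_i)·(f′(r_i))^{-1} mod 7^{i+2}, f′(x) = 2x + 2. Iterate:
  r_0 = 5 (mod 7)
  r_1 = 26 (mod 49)
Final: r = 26 satisfies f(r) ≡ 0 mod 7^2.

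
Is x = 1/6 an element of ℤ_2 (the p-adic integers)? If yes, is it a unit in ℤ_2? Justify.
x ∉ ℤ_2 (v_2(x) = -1 < 0)

ℤ_2 = {x ∈ ℚ_2 : v_2(x) ≥ 0} and ℤ_2^× = {x ∈ ℤ_2 : v_2(x) = 0}. Here v_2(1/6) = v_2(num) − v_2(den) = -1; compare against these criteria.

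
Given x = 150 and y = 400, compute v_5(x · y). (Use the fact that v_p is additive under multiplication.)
v_5(60000) = 4

v_p(x) = 2 (factor: 150 = 5^2 · 6); v_p(y) = 2 (factor: 400 = 5^2 · 16). Additivity: v_p(xy) = v_p(x) + v_p(y) = 2 + 2 = 4. (Direct check: xy = 60000 = 5^4 · (96).)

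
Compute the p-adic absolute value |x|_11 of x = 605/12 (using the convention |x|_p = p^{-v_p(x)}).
|605/12|_11 = 1/121

Step 1 — compute v_11(x) by factoring powers of 11 out of the numerator and denominator: v_11(605/12) = 2. Step 2 — apply |x|_p = p^{-v_p(x)} = 11^{-2} = 1/121.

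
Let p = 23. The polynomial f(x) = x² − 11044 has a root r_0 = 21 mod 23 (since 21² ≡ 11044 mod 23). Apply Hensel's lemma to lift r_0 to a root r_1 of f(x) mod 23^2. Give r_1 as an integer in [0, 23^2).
r_1 = 412 (mod 529)

Hensel's recurrence: r_{i+1} = r_i − f(r_i)·(f′(r_i))^{-1} mod 23^{i+2}, with f′(x) = 2x. Iterate:
  r_0 = 21 (mod 23)
  r_1 = 412 (mod 529)
Final: r_1 = 412, and one checks f(r_1) ≡ 0 mod 23^2.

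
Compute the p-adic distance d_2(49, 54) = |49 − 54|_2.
d_2(49, 54) = 1

Step 1 — x − y = 49 − 54 = -5. Step 2 — v_2(-5) = 0 (factor: -5 = −(2^0 · 5); the sign does not affect v_p). Step 3 — |x − y|_2 = 2^{0} = 1.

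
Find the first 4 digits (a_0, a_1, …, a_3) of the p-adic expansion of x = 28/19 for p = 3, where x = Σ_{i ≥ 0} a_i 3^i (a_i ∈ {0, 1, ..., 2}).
(a_0, …, a_3) = (1, 0, 1, 0)

v_3(28/19) = 0 (numerator and denominator both coprime to 3), so x ∈ ℤ_3^×. Compute digits iteratively via a_i = x_i mod 3, x_{i+1} = (x_i − a_i)/3, with x_0 = x:
  x_0 = 28/19;  a_0 = 1;  x_1 = (x_0 − 1)/3 = 3/19
  x_1 = 3/19;  a_1 = 0;  x_2 = (x_1 − 0)/3 = 1/19
  x_2 = 1/19;  a_2 = 1;  x_3 = (x_2 − 1)/3 = -6/19
  x_3 = -6/19;  a_3 = 0;  x_4 = (x_3 − 0)/3 = -2/19
Digits: (1, 0, 1, 0).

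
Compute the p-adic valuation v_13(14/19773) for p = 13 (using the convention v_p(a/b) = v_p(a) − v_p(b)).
v_13(14/19773) = -3

Factor powers of 13 from the numerator and denominator of the reduced fraction: 14 = 13^0 · 14 and 19773 = 13^3 · 9. Apply v_p(a/b) = v_p(a) − v_p(b): v_13(14/19773) = 0 − 3 = -3.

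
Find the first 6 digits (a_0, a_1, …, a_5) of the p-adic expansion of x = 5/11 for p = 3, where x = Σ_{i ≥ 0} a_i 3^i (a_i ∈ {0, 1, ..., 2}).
(a_0, …, a_5) = (1, 2, 2, 1, 1, 0)

v_3(5/11) = 0 (numerator and denominator both coprime to 3), so x ∈ ℤ_3^×. Compute digits iteratively via a_i = x_i mod 3, x_{i+1} = (x_i − a_i)/3, with x_0 = x:
  x_0 = 5/11;  a_0 = 1;  x_1 = (x_0 − 1)/3 = -2/11
  x_1 = -2/11;  a_1 = 2;  x_2 = (x_1 − 2)/3 = -8/11
  x_2 = -8/11;  a_2 = 2;  x_3 = (x_2 − 2)/3 = -10/11
  x_3 = -10/11;  a_3 = 1;  x_4 = (x_3 − 1)/3 = -7/11
  x_4 = -7/11;  a_4 = 1;  x_5 = (x_4 − 1)/3 = -6/11
  x_5 = -6/11;  a_5 = 0;  x_6 = (x_5 − 0)/3 = -2/11
Digits: (1, 2, 2, 1, 1, 0).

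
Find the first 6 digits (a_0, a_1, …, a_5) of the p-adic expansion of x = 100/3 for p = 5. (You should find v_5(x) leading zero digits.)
(a_0, …, a_5) = (0, 0, 3, 3, 1, 3)

v_5(100/3) = 2, so a_0 = ... = a_1 = 0. Factor out: x = 5^2 · u with u = 4/3 a unit in ℤ_5. Expand u iteratively via a_{v+i} = u_i mod 5, u_{i+1} = (u_i − a_{v+i})/5:
  u_0 = 4/3;  a_2 = 3;  u_1 = (u_0 − 3)/5 = -1/3
  u_1 = -1/3;  a_3 = 3;  u_2 = (u_1 − 3)/5 = -2/3
  u_2 = -2/3;  a_4 = 1;  u_3 = (u_2 − 1)/5 = -1/3
  u_3 = -1/3;  a_5 = 3;  u_4 = (u_3 − 3)/5 = -2/3
Digits: (0, 0, 3, 3, 1, 3).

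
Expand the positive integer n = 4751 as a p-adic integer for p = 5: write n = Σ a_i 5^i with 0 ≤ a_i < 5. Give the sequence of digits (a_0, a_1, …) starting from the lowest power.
(a_0, a_1, …) = (1, 0, 0, 3, 2, 1)

Repeated division by 5 gives the digits low-to-high: 4751 = 1 + 3·5^3 + 2·5^4 + 1·5^5. Digit sequence: (1, 0, 0, 3, 2, 1).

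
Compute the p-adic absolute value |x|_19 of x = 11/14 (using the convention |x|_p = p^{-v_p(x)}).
|11/14|_19 = 1

Step 1 — compute v_19(x) by factoring powers of 19 out of the numerator and denominator: v_19(11/14) = 0. Step 2 — apply |x|_p = p^{-v_p(x)} = 19^{0} = 1.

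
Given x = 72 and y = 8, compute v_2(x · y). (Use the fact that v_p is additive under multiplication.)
v_2(576) = 6

v_p(x) = 3 (factor: 72 = 2^3 · 9); v_p(y) = 3 (factor: 8 = 2^3 · 1). Additivity: v_p(xy) = v_p(x) + v_p(y) = 3 + 3 = 6. (Direct check: xy = 576 = 2^6 · (9).)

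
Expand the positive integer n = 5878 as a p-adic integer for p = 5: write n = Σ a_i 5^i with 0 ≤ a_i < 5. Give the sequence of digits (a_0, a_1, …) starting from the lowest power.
(a_0, a_1, …) = (3, 0, 0, 2, 4, 1)

Repeated division by 5 gives the digits low-to-high: 5878 = 3 + 2·5^3 + 4·5^4 + 1·5^5. Digit sequence: (3, 0, 0, 2, 4, 1).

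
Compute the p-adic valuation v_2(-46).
v_2(-46) = 1

v_2(n) is the largest exponent k such that 2^k divides n. Factor out: -46 = -2^1 · 23. (Sign doesn't affect v_p.) So v_2(-46) = 1.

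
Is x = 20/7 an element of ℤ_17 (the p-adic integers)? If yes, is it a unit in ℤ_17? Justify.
x ∈ ℤ_17^× (unit); v_17(x) = 0

ℤ_17 = {x ∈ ℚ_17 : v_17(x) ≥ 0} and ℤ_17^× = {x ∈ ℤ_17 : v_17(x) = 0}. Here v_17(20/7) = v_17(num) − v_17(den) = 0; compare against these criteria.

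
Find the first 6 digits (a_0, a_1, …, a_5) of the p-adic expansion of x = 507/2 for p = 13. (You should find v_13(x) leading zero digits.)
(a_0, …, a_5) = (0, 0, 8, 6, 6, 6)

v_13(507/2) = 2, so a_0 = ... = a_1 = 0. Factor out: x = 13^2 · u with u = 3/2 a unit in ℤ_13. Expand u iteratively via a_{v+i} = u_i mod 13, u_{i+1} = (u_i − a_{v+i})/13:
  u_0 = 3/2;  a_2 = 8;  u_1 = (u_0 − 8)/13 = -1/2
  u_1 = -1/2;  a_3 = 6;  u_2 = (u_1 − 6)/13 = -1/2
  u_2 = -1/2;  a_4 = 6;  u_3 = (u_2 − 6)/13 = -1/2
  u_3 = -1/2;  a_5 = 6;  u_4 = (u_3 − 6)/13 = -1/2
Digits: (0, 0, 8, 6, 6, 6).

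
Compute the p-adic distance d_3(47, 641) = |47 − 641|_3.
d_3(47, 641) = 1/27

Step 1 — x − y = 47 − 641 = -594. Step 2 — v_3(-594) = 3 (factor: -594 = −(3^3 · 22); the sign does not affect v_p). Step 3 — |x − y|_3 = 3^{-3} = 1/27.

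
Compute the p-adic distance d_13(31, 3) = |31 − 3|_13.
d_13(31, 3) = 1

Step 1 — x − y = 31 − 3 = 28. Step 2 — v_13(28) = 0 (factor: 28 = (13^0 · 28); the sign does not affect v_p). Step 3 — |x − y|_13 = 13^{0} = 1.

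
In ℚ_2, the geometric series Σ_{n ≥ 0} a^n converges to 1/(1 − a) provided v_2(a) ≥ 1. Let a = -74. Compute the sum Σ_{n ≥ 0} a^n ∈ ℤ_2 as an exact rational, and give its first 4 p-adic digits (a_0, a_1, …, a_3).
Σ a^n = 1/(1 − a) = 1/75;  first 4 digits = (1, 1, 0, 0)

v_2(a) = 1 ≥ 1, so the series converges in ℤ_2 to 1/(1 − a) = 1/(1 − (-74)) = 1/75. Expand this rational in ℤ_2: compute digits iteratively via d_i = x_i mod 2, x_{i+1} = (x_i − d_i)/2. The first 4 digits are (1, 1, 0, 0).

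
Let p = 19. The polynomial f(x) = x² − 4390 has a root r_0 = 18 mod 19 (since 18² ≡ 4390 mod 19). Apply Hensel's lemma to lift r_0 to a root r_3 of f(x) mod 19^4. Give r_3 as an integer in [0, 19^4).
r_3 = 40222 (mod 130321)

Hensel's recurrence: r_{i+1} = r_i − f(r_i)·(f′(r_i))^{-1} mod 19^{i+2}, with f′(x) = 2x. Iterate:
  r_0 = 18 (mod 19)
  r_1 = 151 (mod 361)
  r_2 = 5927 (mod 6859)
  r_3 = 40222 (mod 130321)
Final: r_3 = 40222, and one checks f(r_3) ≡ 0 mod 19^4.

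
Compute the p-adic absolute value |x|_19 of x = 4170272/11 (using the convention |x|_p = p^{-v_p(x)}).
|4170272/11|_19 = 1/130321

Step 1 — compute v_19(x) by factoring powers of 19 out of the numerator and denominator: v_19(4170272/11) = 4. Step 2 — apply |x|_p = p^{-v_p(x)} = 19^{-4} = 1/130321.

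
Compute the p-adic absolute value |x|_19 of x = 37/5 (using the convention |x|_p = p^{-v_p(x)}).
|37/5|_19 = 1

Step 1 — compute v_19(x) by factoring powers of 19 out of the numerator and denominator: v_19(37/5) = 0. Step 2 — apply |x|_p = p^{-v_p(x)} = 19^{0} = 1.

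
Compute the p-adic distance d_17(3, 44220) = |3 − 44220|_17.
d_17(3, 44220) = 1/4913

Step 1 — x − y = 3 − 44220 = -44217. Step 2 — v_17(-44217) = 3 (factor: -44217 = −(17^3 · 9); the sign does not affect v_p). Step 3 — |x − y|_17 = 17^{-3} = 1/4913.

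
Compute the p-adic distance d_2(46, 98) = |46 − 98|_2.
d_2(46, 98) = 1/4

Step 1 — x − y = 46 − 98 = -52. Step 2 — v_2(-52) = 2 (factor: -52 = −(2^2 · 13); the sign does not affect v_p). Step 3 — |x − y|_2 = 2^{-2} = 1/4.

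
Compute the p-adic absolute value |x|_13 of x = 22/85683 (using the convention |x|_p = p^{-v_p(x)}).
|22/85683|_13 = 28561

Step 1 — compute v_13(x) by factoring powers of 13 out of the numerator and denominator: v_13(22/85683) = -4. Step 2 — apply |x|_p = p^{-v_p(x)} = 13^{4} = 28561.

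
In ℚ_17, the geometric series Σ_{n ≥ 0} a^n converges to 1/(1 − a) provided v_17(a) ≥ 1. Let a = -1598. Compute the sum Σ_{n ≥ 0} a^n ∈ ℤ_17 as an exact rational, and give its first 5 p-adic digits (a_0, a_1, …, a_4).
Σ a^n = 1/(1 − a) = 1/1599;  first 5 digits = (1, 8, 7, 11, 12)

v_17(a) = 1 ≥ 1, so the series converges in ℤ_17 to 1/(1 − a) = 1/(1 − (-1598)) = 1/1599. Expand this rational in ℤ_17: compute digits iteratively via d_i = x_i mod 17, x_{i+1} = (x_i − d_i)/17. The first 5 digits are (1, 8, 7, 11, 12).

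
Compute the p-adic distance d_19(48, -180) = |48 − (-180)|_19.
d_19(48, -180) = 1/19

Step 1 — x − y = 48 − (-180) = 228. Step 2 — v_19(228) = 1 (factor: 228 = (19^1 · 12); the sign does not affect v_p). Step 3 — |x − y|_19 = 19^{-1} = 1/19.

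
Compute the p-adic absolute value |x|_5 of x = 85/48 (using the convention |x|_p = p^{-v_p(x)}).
|85/48|_5 = 1/5

Step 1 — compute v_5(x) by factoring powers of 5 out of the numerator and denominator: v_5(85/48) = 1. Step 2 — apply |x|_p = p^{-v_p(x)} = 5^{-1} = 1/5.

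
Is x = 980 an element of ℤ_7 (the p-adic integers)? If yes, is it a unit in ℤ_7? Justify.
x ∈ ℤ_7 but not a unit; v_7(x) = 2 > 0

ℤ_7 = {x ∈ ℚ_7 : v_7(x) ≥ 0} and ℤ_7^× = {x ∈ ℤ_7 : v_7(x) = 0}. Here v_7(980) = v_7(num) − v_7(den) = 2; compare against these criteria.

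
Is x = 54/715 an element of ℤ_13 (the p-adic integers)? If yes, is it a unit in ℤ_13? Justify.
x ∉ ℤ_13 (v_13(x) = -1 < 0)

ℤ_13 = {x ∈ ℚ_13 : v_13(x) ≥ 0} and ℤ_13^× = {x ∈ ℤ_13 : v_13(x) = 0}. Here v_13(54/715) = v_13(num) − v_13(den) = -1; compare against these criteria.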